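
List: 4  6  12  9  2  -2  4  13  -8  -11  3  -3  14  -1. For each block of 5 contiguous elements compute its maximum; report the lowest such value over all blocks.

12

Window maxs for each of the 10 positions:
(4, 6, 12, 9, 2) → max 12
(6, 12, 9, 2, -2) → max 12
(12, 9, 2, -2, 4) → max 12
(9, 2, -2, 4, 13) → max 13
(2, -2, 4, 13, -8) → max 13
(-2, 4, 13, -8, -11) → max 13
(4, 13, -8, -11, 3) → max 13
(13, -8, -11, 3, -3) → max 13
(-8, -11, 3, -3, 14) → max 14
(-11, 3, -3, 14, -1) → max 14
Lowest of these is 12.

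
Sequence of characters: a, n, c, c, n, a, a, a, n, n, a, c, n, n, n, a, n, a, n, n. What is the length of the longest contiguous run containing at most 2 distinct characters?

add a: window [a] (1 distinct), len 1
add n: window [a, n] (2 distinct), len 2
add c: window [n, c] (2 distinct), len 2
add c: window [n, c, c] (2 distinct), len 3
add n: window [n, c, c, n] (2 distinct), len 4
add a: window [n, a] (2 distinct), len 2
add a: window [n, a, a] (2 distinct), len 3
add a: window [n, a, a, a] (2 distinct), len 4
add n: window [n, a, a, a, n] (2 distinct), len 5
add n: window [n, a, a, a, n, n] (2 distinct), len 6
add a: window [n, a, a, a, n, n, a] (2 distinct), len 7
add c: window [a, c] (2 distinct), len 2
add n: window [c, n] (2 distinct), len 2
add n: window [c, n, n] (2 distinct), len 3
add n: window [c, n, n, n] (2 distinct), len 4
add a: window [n, n, n, a] (2 distinct), len 4
add n: window [n, n, n, a, n] (2 distinct), len 5
add a: window [n, n, n, a, n, a] (2 distinct), len 6
add n: window [n, n, n, a, n, a, n] (2 distinct), len 7
add n: window [n, n, n, a, n, a, n, n] (2 distinct), len 8
Longest length with ≤2 distinct: 8.

8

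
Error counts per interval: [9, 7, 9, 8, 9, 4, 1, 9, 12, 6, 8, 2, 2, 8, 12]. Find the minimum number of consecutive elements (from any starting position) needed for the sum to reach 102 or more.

15

add 9: running sum 9 < 102
add 7: running sum 16 < 102
add 9: running sum 25 < 102
add 8: running sum 33 < 102
add 9: running sum 42 < 102
add 4: running sum 46 < 102
add 1: running sum 47 < 102
add 9: running sum 56 < 102
add 12: running sum 68 < 102
add 6: running sum 74 < 102
add 8: running sum 82 < 102
add 2: running sum 84 < 102
add 2: running sum 86 < 102
add 8: running sum 94 < 102
end 14: [9, 7, 9, 8, 9, 4, 1, 9, 12, 6, 8, 2, 2, 8, 12] sum 106, len 15
Shortest qualifying length: 15.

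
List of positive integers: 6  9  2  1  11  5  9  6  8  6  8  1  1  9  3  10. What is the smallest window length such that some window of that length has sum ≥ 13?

add 6: running sum 6 < 13
add 9: shortest ending here [6, 9] sum 15, len 2
add 2: shortest ending here [6, 9, 2] sum 17, len 3
add 1: shortest ending here [6, 9, 2, 1] sum 18, len 4
add 11: shortest ending here [2, 1, 11] sum 14, len 3
add 5: shortest ending here [11, 5] sum 16, len 2
add 9: shortest ending here [5, 9] sum 14, len 2
add 6: shortest ending here [9, 6] sum 15, len 2
add 8: shortest ending here [6, 8] sum 14, len 2
add 6: shortest ending here [8, 6] sum 14, len 2
add 8: shortest ending here [6, 8] sum 14, len 2
add 1: shortest ending here [6, 8, 1] sum 15, len 3
add 1: shortest ending here [6, 8, 1, 1] sum 16, len 4
add 9: shortest ending here [8, 1, 1, 9] sum 19, len 4
add 3: shortest ending here [1, 9, 3] sum 13, len 3
add 10: shortest ending here [3, 10] sum 13, len 2
Shortest qualifying length: 2.

2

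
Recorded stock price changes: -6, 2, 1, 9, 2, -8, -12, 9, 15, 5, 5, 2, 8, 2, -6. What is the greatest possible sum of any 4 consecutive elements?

34

Each size-4 window and its sum:
(-6, 2, 1, 9) → sum 6
(2, 1, 9, 2) → sum 14
(1, 9, 2, -8) → sum 4
(9, 2, -8, -12) → sum -9
(2, -8, -12, 9) → sum -9
(-8, -12, 9, 15) → sum 4
(-12, 9, 15, 5) → sum 17
(9, 15, 5, 5) → sum 34
(15, 5, 5, 2) → sum 27
(5, 5, 2, 8) → sum 20
(5, 2, 8, 2) → sum 17
(2, 8, 2, -6) → sum 6
Greatest of these is 34.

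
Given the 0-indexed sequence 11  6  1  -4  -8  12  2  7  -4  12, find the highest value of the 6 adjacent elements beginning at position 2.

Elements at indices 2..7: 1, -4, -8, 12, 2, 7
max(1, -4, -8, 12, 2, 7) = 12

12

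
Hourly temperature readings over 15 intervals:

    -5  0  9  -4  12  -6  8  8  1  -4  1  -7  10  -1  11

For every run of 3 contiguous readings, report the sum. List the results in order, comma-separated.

Sliding a size-3 window across the 15 values:
[-5, 0, 9] → sum 4
[0, 9, -4] → sum 5
[9, -4, 12] → sum 17
[-4, 12, -6] → sum 2
[12, -6, 8] → sum 14
[-6, 8, 8] → sum 10
[8, 8, 1] → sum 17
[8, 1, -4] → sum 5
[1, -4, 1] → sum -2
[-4, 1, -7] → sum -10
[1, -7, 10] → sum 4
[-7, 10, -1] → sum 2
[10, -1, 11] → sum 20

4, 5, 17, 2, 14, 10, 17, 5, -2, -10, 4, 2, 20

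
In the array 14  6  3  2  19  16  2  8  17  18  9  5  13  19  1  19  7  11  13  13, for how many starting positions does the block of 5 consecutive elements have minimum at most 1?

5

[14, 6, 3, 2, 19] → min 2
[6, 3, 2, 19, 16] → min 2
[3, 2, 19, 16, 2] → min 2
[2, 19, 16, 2, 8] → min 2
[19, 16, 2, 8, 17] → min 2
[16, 2, 8, 17, 18] → min 2
[2, 8, 17, 18, 9] → min 2
[8, 17, 18, 9, 5] → min 5
[17, 18, 9, 5, 13] → min 5
[18, 9, 5, 13, 19] → min 5
[9, 5, 13, 19, 1] → min 1  ≤ 1 ✓
[5, 13, 19, 1, 19] → min 1  ≤ 1 ✓
[13, 19, 1, 19, 7] → min 1  ≤ 1 ✓
[19, 1, 19, 7, 11] → min 1  ≤ 1 ✓
[1, 19, 7, 11, 13] → min 1  ≤ 1 ✓
[19, 7, 11, 13, 13] → min 7
5 windows satisfy the condition.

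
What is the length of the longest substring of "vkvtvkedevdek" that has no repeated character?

5

add v: [v] len 1
add k: [v, k] len 2
add v (repeat v, move left end past it): [k, v] len 2
add t: [k, v, t] len 3
add v (repeat v, move left end past it): [t, v] len 2
add k: [t, v, k] len 3
add e: [t, v, k, e] len 4
add d: [t, v, k, e, d] len 5
add e (repeat e, move left end past it): [d, e] len 2
add v: [d, e, v] len 3
add d (repeat d, move left end past it): [e, v, d] len 3
add e (repeat e, move left end past it): [v, d, e] len 3
add k: [v, d, e, k] len 4
Longest all-distinct length: 5.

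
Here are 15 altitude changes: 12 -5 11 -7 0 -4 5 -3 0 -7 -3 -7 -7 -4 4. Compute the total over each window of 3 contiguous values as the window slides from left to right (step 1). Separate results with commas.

18, -1, 4, -11, 1, -2, 2, -10, -10, -17, -17, -18, -7

Sliding a size-3 window across the 15 values:
(12, -5, 11) → sum 18
(-5, 11, -7) → sum -1
(11, -7, 0) → sum 4
(-7, 0, -4) → sum -11
(0, -4, 5) → sum 1
(-4, 5, -3) → sum -2
(5, -3, 0) → sum 2
(-3, 0, -7) → sum -10
(0, -7, -3) → sum -10
(-7, -3, -7) → sum -17
(-3, -7, -7) → sum -17
(-7, -7, -4) → sum -18
(-7, -4, 4) → sum -7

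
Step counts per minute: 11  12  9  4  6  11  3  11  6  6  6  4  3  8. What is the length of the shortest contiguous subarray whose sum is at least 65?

8

add 11: running sum 11 < 65
add 12: running sum 23 < 65
add 9: running sum 32 < 65
add 4: running sum 36 < 65
add 6: running sum 42 < 65
add 11: running sum 53 < 65
add 3: running sum 56 < 65
end 7: [11, 12, 9, 4, 6, 11, 3, 11] sum 67, len 8
end 8: [11, 12, 9, 4, 6, 11, 3, 11, 6] sum 73, len 9
end 9: [12, 9, 4, 6, 11, 3, 11, 6, 6] sum 68, len 9
end 10: [12, 9, 4, 6, 11, 3, 11, 6, 6, 6] sum 74, len 10
end 11: [9, 4, 6, 11, 3, 11, 6, 6, 6, 4] sum 66, len 10
end 12: [9, 4, 6, 11, 3, 11, 6, 6, 6, 4, 3] sum 69, len 11
end 13: [4, 6, 11, 3, 11, 6, 6, 6, 4, 3, 8] sum 68, len 11
Shortest qualifying length: 8.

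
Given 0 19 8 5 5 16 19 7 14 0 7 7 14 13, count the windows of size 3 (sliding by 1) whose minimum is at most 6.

8

0 19 8 → min 0  ≤ 6 ✓
19 8 5 → min 5  ≤ 6 ✓
8 5 5 → min 5  ≤ 6 ✓
5 5 16 → min 5  ≤ 6 ✓
5 16 19 → min 5  ≤ 6 ✓
16 19 7 → min 7
19 7 14 → min 7
7 14 0 → min 0  ≤ 6 ✓
14 0 7 → min 0  ≤ 6 ✓
0 7 7 → min 0  ≤ 6 ✓
7 7 14 → min 7
7 14 13 → min 7
8 windows satisfy the condition.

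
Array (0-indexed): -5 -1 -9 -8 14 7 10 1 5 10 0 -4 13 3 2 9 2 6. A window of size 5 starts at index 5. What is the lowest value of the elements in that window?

1

Elements at indices 5..9: 7, 10, 1, 5, 10
min(7, 10, 1, 5, 10) = 1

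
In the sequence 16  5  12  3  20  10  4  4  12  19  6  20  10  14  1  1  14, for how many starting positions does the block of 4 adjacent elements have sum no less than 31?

11

[16, 5, 12, 3] → sum 36  ≥ 31 ✓
[5, 12, 3, 20] → sum 40  ≥ 31 ✓
[12, 3, 20, 10] → sum 45  ≥ 31 ✓
[3, 20, 10, 4] → sum 37  ≥ 31 ✓
[20, 10, 4, 4] → sum 38  ≥ 31 ✓
[10, 4, 4, 12] → sum 30
[4, 4, 12, 19] → sum 39  ≥ 31 ✓
[4, 12, 19, 6] → sum 41  ≥ 31 ✓
[12, 19, 6, 20] → sum 57  ≥ 31 ✓
[19, 6, 20, 10] → sum 55  ≥ 31 ✓
[6, 20, 10, 14] → sum 50  ≥ 31 ✓
[20, 10, 14, 1] → sum 45  ≥ 31 ✓
[10, 14, 1, 1] → sum 26
[14, 1, 1, 14] → sum 30
11 windows satisfy the condition.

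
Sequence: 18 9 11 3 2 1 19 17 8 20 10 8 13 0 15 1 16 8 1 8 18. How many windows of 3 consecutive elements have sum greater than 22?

18 9 11 → sum 38  > 22 ✓
9 11 3 → sum 23  > 22 ✓
11 3 2 → sum 16
3 2 1 → sum 6
2 1 19 → sum 22
1 19 17 → sum 37  > 22 ✓
19 17 8 → sum 44  > 22 ✓
17 8 20 → sum 45  > 22 ✓
8 20 10 → sum 38  > 22 ✓
20 10 8 → sum 38  > 22 ✓
10 8 13 → sum 31  > 22 ✓
8 13 0 → sum 21
13 0 15 → sum 28  > 22 ✓
0 15 1 → sum 16
15 1 16 → sum 32  > 22 ✓
1 16 8 → sum 25  > 22 ✓
16 8 1 → sum 25  > 22 ✓
8 1 8 → sum 17
1 8 18 → sum 27  > 22 ✓
13 windows satisfy the condition.

13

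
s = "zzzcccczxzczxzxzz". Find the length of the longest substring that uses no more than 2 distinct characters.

[z] 1 distinct, len 1
[z, z] 1 distinct, len 2
[z, z, z] 1 distinct, len 3
[z, z, z, c] 2 distinct, len 4
[z, z, z, c, c] 2 distinct, len 5
[z, z, z, c, c, c] 2 distinct, len 6
[z, z, z, c, c, c, c] 2 distinct, len 7
[z, z, z, c, c, c, c, z] 2 distinct, len 8
[z, x] 2 distinct, len 2
[z, x, z] 2 distinct, len 3
[z, c] 2 distinct, len 2
[z, c, z] 2 distinct, len 3
[z, x] 2 distinct, len 2
[z, x, z] 2 distinct, len 3
[z, x, z, x] 2 distinct, len 4
[z, x, z, x, z] 2 distinct, len 5
[z, x, z, x, z, z] 2 distinct, len 6
Longest length with ≤2 distinct: 8.

8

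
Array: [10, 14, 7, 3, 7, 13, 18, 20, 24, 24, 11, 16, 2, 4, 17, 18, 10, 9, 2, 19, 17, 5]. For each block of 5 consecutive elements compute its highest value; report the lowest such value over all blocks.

14

Window maxs for each of the 18 positions:
[10, 14, 7, 3, 7] → max 14
[14, 7, 3, 7, 13] → max 14
[7, 3, 7, 13, 18] → max 18
[3, 7, 13, 18, 20] → max 20
[7, 13, 18, 20, 24] → max 24
[13, 18, 20, 24, 24] → max 24
[18, 20, 24, 24, 11] → max 24
[20, 24, 24, 11, 16] → max 24
[24, 24, 11, 16, 2] → max 24
[24, 11, 16, 2, 4] → max 24
[11, 16, 2, 4, 17] → max 17
[16, 2, 4, 17, 18] → max 18
[2, 4, 17, 18, 10] → max 18
[4, 17, 18, 10, 9] → max 18
[17, 18, 10, 9, 2] → max 18
[18, 10, 9, 2, 19] → max 19
[10, 9, 2, 19, 17] → max 19
[9, 2, 19, 17, 5] → max 19
Lowest of these is 14.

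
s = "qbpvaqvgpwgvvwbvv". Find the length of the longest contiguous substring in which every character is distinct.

6

[q] len 1
[q, b] len 2
[q, b, p] len 3
[q, b, p, v] len 4
[q, b, p, v, a] len 5
[b, p, v, a, q] len 5
[a, q, v] len 3
[a, q, v, g] len 4
[a, q, v, g, p] len 5
[a, q, v, g, p, w] len 6
[p, w, g] len 3
[p, w, g, v] len 4
[v] len 1
[v, w] len 2
[v, w, b] len 3
[w, b, v] len 3
[v] len 1
Longest all-distinct length: 6.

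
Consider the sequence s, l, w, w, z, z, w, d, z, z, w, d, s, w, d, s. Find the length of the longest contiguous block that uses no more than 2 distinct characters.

add s: window [s] (1 distinct), len 1
add l: window [s, l] (2 distinct), len 2
add w: window [l, w] (2 distinct), len 2
add w: window [l, w, w] (2 distinct), len 3
add z: window [w, w, z] (2 distinct), len 3
add z: window [w, w, z, z] (2 distinct), len 4
add w: window [w, w, z, z, w] (2 distinct), len 5
add d: window [w, d] (2 distinct), len 2
add z: window [d, z] (2 distinct), len 2
add z: window [d, z, z] (2 distinct), len 3
add w: window [z, z, w] (2 distinct), len 3
add d: window [w, d] (2 distinct), len 2
add s: window [d, s] (2 distinct), len 2
add w: window [s, w] (2 distinct), len 2
add d: window [w, d] (2 distinct), len 2
add s: window [d, s] (2 distinct), len 2
Longest length with ≤2 distinct: 5.

5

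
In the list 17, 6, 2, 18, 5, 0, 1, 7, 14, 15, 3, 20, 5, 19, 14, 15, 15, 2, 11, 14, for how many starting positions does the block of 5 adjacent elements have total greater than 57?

6

(17, 6, 2, 18, 5) → sum 48
(6, 2, 18, 5, 0) → sum 31
(2, 18, 5, 0, 1) → sum 26
(18, 5, 0, 1, 7) → sum 31
(5, 0, 1, 7, 14) → sum 27
(0, 1, 7, 14, 15) → sum 37
(1, 7, 14, 15, 3) → sum 40
(7, 14, 15, 3, 20) → sum 59  > 57 ✓
(14, 15, 3, 20, 5) → sum 57
(15, 3, 20, 5, 19) → sum 62  > 57 ✓
(3, 20, 5, 19, 14) → sum 61  > 57 ✓
(20, 5, 19, 14, 15) → sum 73  > 57 ✓
(5, 19, 14, 15, 15) → sum 68  > 57 ✓
(19, 14, 15, 15, 2) → sum 65  > 57 ✓
(14, 15, 15, 2, 11) → sum 57
(15, 15, 2, 11, 14) → sum 57
6 windows satisfy the condition.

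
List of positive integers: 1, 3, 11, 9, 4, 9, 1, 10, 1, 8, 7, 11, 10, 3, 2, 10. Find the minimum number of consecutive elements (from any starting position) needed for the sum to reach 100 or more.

add 1: running sum 1 < 100
add 3: running sum 4 < 100
add 11: running sum 15 < 100
add 9: running sum 24 < 100
add 4: running sum 28 < 100
add 9: running sum 37 < 100
add 1: running sum 38 < 100
add 10: running sum 48 < 100
add 1: running sum 49 < 100
add 8: running sum 57 < 100
add 7: running sum 64 < 100
add 11: running sum 75 < 100
add 10: running sum 85 < 100
add 3: running sum 88 < 100
add 2: running sum 90 < 100
add 10: shortest ending here [1, 3, 11, 9, 4, 9, 1, 10, 1, 8, 7, 11, 10, 3, 2, 10] sum 100, len 16
Shortest qualifying length: 16.

16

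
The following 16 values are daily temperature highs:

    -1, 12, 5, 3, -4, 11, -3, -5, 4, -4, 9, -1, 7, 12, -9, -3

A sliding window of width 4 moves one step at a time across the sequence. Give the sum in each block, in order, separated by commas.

(-1, 12, 5, 3) → sum 19
(12, 5, 3, -4) → sum 16
(5, 3, -4, 11) → sum 15
(3, -4, 11, -3) → sum 7
(-4, 11, -3, -5) → sum -1
(11, -3, -5, 4) → sum 7
(-3, -5, 4, -4) → sum -8
(-5, 4, -4, 9) → sum 4
(4, -4, 9, -1) → sum 8
(-4, 9, -1, 7) → sum 11
(9, -1, 7, 12) → sum 27
(-1, 7, 12, -9) → sum 9
(7, 12, -9, -3) → sum 7

19, 16, 15, 7, -1, 7, -8, 4, 8, 11, 27, 9, 7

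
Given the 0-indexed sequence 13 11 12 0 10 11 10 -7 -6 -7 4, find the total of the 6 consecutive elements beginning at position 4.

11

Elements at indices 4..9: 10, 11, 10, -7, -6, -7
sum(10, 11, 10, -7, -6, -7) = 11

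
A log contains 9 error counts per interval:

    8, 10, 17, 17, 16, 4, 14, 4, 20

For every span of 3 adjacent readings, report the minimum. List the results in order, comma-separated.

8, 10, 16, 4, 4, 4, 4

[8, 10, 17] → min 8
[10, 17, 17] → min 10
[17, 17, 16] → min 16
[17, 16, 4] → min 4
[16, 4, 14] → min 4
[4, 14, 4] → min 4
[14, 4, 20] → min 4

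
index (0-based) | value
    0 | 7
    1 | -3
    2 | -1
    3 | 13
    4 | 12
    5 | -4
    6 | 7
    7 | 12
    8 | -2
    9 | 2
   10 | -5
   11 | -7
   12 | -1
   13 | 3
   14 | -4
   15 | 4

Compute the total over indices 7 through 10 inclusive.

7

Elements at indices 7..10: 12, -2, 2, -5
sum(12, -2, 2, -5) = 7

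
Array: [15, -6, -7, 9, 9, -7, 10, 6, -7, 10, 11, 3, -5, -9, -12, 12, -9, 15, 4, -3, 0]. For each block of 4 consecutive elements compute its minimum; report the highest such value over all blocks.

[15, -6, -7, 9] → min -7
[-6, -7, 9, 9] → min -7
[-7, 9, 9, -7] → min -7
[9, 9, -7, 10] → min -7
[9, -7, 10, 6] → min -7
[-7, 10, 6, -7] → min -7
[10, 6, -7, 10] → min -7
[6, -7, 10, 11] → min -7
[-7, 10, 11, 3] → min -7
[10, 11, 3, -5] → min -5
[11, 3, -5, -9] → min -9
[3, -5, -9, -12] → min -12
[-5, -9, -12, 12] → min -12
[-9, -12, 12, -9] → min -12
[-12, 12, -9, 15] → min -12
[12, -9, 15, 4] → min -9
[-9, 15, 4, -3] → min -9
[15, 4, -3, 0] → min -3
Highest of these is -3.

-3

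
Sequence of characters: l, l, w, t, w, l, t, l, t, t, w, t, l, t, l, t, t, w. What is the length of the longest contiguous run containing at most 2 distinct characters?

6

add l: window [l] (1 distinct), len 1
add l: window [l, l] (1 distinct), len 2
add w: window [l, l, w] (2 distinct), len 3
add t: window [w, t] (2 distinct), len 2
add w: window [w, t, w] (2 distinct), len 3
add l: window [w, l] (2 distinct), len 2
add t: window [l, t] (2 distinct), len 2
add l: window [l, t, l] (2 distinct), len 3
add t: window [l, t, l, t] (2 distinct), len 4
add t: window [l, t, l, t, t] (2 distinct), len 5
add w: window [t, t, w] (2 distinct), len 3
add t: window [t, t, w, t] (2 distinct), len 4
add l: window [t, l] (2 distinct), len 2
add t: window [t, l, t] (2 distinct), len 3
add l: window [t, l, t, l] (2 distinct), len 4
add t: window [t, l, t, l, t] (2 distinct), len 5
add t: window [t, l, t, l, t, t] (2 distinct), len 6
add w: window [t, t, w] (2 distinct), len 3
Longest length with ≤2 distinct: 6.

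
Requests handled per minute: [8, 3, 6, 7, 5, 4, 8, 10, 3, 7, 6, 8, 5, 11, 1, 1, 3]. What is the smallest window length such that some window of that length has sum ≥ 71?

11

Extend right; whenever the sum reaches 71, record the length and shrink from the left:
add 8: running sum 8 < 71
add 3: running sum 11 < 71
add 6: running sum 17 < 71
add 7: running sum 24 < 71
add 5: running sum 29 < 71
add 4: running sum 33 < 71
add 8: running sum 41 < 71
add 10: running sum 51 < 71
add 3: running sum 54 < 71
add 7: running sum 61 < 71
add 6: running sum 67 < 71
end 11: [8, 3, 6, 7, 5, 4, 8, 10, 3, 7, 6, 8] sum 75, len 12
end 12: [3, 6, 7, 5, 4, 8, 10, 3, 7, 6, 8, 5] sum 72, len 12
end 13: [7, 5, 4, 8, 10, 3, 7, 6, 8, 5, 11] sum 74, len 11
end 14: [7, 5, 4, 8, 10, 3, 7, 6, 8, 5, 11, 1] sum 75, len 12
end 15: [7, 5, 4, 8, 10, 3, 7, 6, 8, 5, 11, 1, 1] sum 76, len 13
end 16: [5, 4, 8, 10, 3, 7, 6, 8, 5, 11, 1, 1, 3] sum 72, len 13
Shortest qualifying length: 11.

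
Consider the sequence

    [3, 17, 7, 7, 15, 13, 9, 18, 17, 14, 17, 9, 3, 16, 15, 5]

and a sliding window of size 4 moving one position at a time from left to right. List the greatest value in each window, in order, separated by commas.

3 17 7 7 → max 17
17 7 7 15 → max 17
7 7 15 13 → max 15
7 15 13 9 → max 15
15 13 9 18 → max 18
13 9 18 17 → max 18
9 18 17 14 → max 18
18 17 14 17 → max 18
17 14 17 9 → max 17
14 17 9 3 → max 17
17 9 3 16 → max 17
9 3 16 15 → max 16
3 16 15 5 → max 16

17, 17, 15, 15, 18, 18, 18, 18, 17, 17, 17, 16, 16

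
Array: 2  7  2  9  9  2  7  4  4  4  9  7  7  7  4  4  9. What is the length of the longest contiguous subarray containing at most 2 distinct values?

5

add 2: window [2] (1 distinct), len 1
add 7: window [2, 7] (2 distinct), len 2
add 2: window [2, 7, 2] (2 distinct), len 3
add 9: window [2, 9] (2 distinct), len 2
add 9: window [2, 9, 9] (2 distinct), len 3
add 2: window [2, 9, 9, 2] (2 distinct), len 4
add 7: window [2, 7] (2 distinct), len 2
add 4: window [7, 4] (2 distinct), len 2
add 4: window [7, 4, 4] (2 distinct), len 3
add 4: window [7, 4, 4, 4] (2 distinct), len 4
add 9: window [4, 4, 4, 9] (2 distinct), len 4
add 7: window [9, 7] (2 distinct), len 2
add 7: window [9, 7, 7] (2 distinct), len 3
add 7: window [9, 7, 7, 7] (2 distinct), len 4
add 4: window [7, 7, 7, 4] (2 distinct), len 4
add 4: window [7, 7, 7, 4, 4] (2 distinct), len 5
add 9: window [4, 4, 9] (2 distinct), len 3
Longest length with ≤2 distinct: 5.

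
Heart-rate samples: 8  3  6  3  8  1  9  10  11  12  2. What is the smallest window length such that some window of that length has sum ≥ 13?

add 8: running sum 8 < 13
add 3: running sum 11 < 13
end 2: [8, 3, 6] sum 17, len 3
end 3: [8, 3, 6, 3] sum 20, len 4
end 4: [6, 3, 8] sum 17, len 3
end 5: [6, 3, 8, 1] sum 18, len 4
end 6: [8, 1, 9] sum 18, len 3
end 7: [9, 10] sum 19, len 2
end 8: [10, 11] sum 21, len 2
end 9: [11, 12] sum 23, len 2
end 10: [12, 2] sum 14, len 2
Shortest qualifying length: 2.

2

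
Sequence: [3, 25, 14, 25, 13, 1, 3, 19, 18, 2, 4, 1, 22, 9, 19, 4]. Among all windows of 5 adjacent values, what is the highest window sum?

80

Each size-5 window and its sum:
[3, 25, 14, 25, 13] → sum 80
[25, 14, 25, 13, 1] → sum 78
[14, 25, 13, 1, 3] → sum 56
[25, 13, 1, 3, 19] → sum 61
[13, 1, 3, 19, 18] → sum 54
[1, 3, 19, 18, 2] → sum 43
[3, 19, 18, 2, 4] → sum 46
[19, 18, 2, 4, 1] → sum 44
[18, 2, 4, 1, 22] → sum 47
[2, 4, 1, 22, 9] → sum 38
[4, 1, 22, 9, 19] → sum 55
[1, 22, 9, 19, 4] → sum 55
Highest of these is 80.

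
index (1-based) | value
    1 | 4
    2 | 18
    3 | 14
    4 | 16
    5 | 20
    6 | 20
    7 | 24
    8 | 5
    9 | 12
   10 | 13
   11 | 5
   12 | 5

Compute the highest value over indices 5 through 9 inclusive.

24

Elements at indices 5..9: 20, 20, 24, 5, 12
max(20, 20, 24, 5, 12) = 24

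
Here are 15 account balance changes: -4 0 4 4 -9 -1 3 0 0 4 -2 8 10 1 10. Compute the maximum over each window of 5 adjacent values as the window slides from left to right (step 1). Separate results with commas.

Sliding a size-5 window across the 15 values:
[-4, 0, 4, 4, -9] → max 4
[0, 4, 4, -9, -1] → max 4
[4, 4, -9, -1, 3] → max 4
[4, -9, -1, 3, 0] → max 4
[-9, -1, 3, 0, 0] → max 3
[-1, 3, 0, 0, 4] → max 4
[3, 0, 0, 4, -2] → max 4
[0, 0, 4, -2, 8] → max 8
[0, 4, -2, 8, 10] → max 10
[4, -2, 8, 10, 1] → max 10
[-2, 8, 10, 1, 10] → max 10

4, 4, 4, 4, 3, 4, 4, 8, 10, 10, 10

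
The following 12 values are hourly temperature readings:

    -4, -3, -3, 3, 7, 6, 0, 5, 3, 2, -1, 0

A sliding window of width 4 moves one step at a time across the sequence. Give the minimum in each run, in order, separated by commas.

-4, -3, -3, 0, 0, 0, 0, -1, -1

-4 -3 -3 3 → min -4
-3 -3 3 7 → min -3
-3 3 7 6 → min -3
3 7 6 0 → min 0
7 6 0 5 → min 0
6 0 5 3 → min 0
0 5 3 2 → min 0
5 3 2 -1 → min -1
3 2 -1 0 → min -1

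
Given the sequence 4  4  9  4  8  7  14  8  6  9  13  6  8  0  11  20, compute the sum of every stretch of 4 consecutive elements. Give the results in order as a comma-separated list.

4 4 9 4 → sum 21
4 9 4 8 → sum 25
9 4 8 7 → sum 28
4 8 7 14 → sum 33
8 7 14 8 → sum 37
7 14 8 6 → sum 35
14 8 6 9 → sum 37
8 6 9 13 → sum 36
6 9 13 6 → sum 34
9 13 6 8 → sum 36
13 6 8 0 → sum 27
6 8 0 11 → sum 25
8 0 11 20 → sum 39

21, 25, 28, 33, 37, 35, 37, 36, 34, 36, 27, 25, 39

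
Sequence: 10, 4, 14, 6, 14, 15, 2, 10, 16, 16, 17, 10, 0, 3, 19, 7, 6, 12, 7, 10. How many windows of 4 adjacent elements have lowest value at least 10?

2

(10, 4, 14, 6) → min 4
(4, 14, 6, 14) → min 4
(14, 6, 14, 15) → min 6
(6, 14, 15, 2) → min 2
(14, 15, 2, 10) → min 2
(15, 2, 10, 16) → min 2
(2, 10, 16, 16) → min 2
(10, 16, 16, 17) → min 10  ≥ 10 ✓
(16, 16, 17, 10) → min 10  ≥ 10 ✓
(16, 17, 10, 0) → min 0
(17, 10, 0, 3) → min 0
(10, 0, 3, 19) → min 0
(0, 3, 19, 7) → min 0
(3, 19, 7, 6) → min 3
(19, 7, 6, 12) → min 6
(7, 6, 12, 7) → min 6
(6, 12, 7, 10) → min 6
2 windows satisfy the condition.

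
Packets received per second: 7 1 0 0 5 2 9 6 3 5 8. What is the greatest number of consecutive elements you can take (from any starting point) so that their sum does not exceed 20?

6

Extend to the right; shrink from the left whenever the sum exceeds 20:
[7] sum 7 len 1
[7, 1] sum 8 len 2
[7, 1, 0] sum 8 len 3
[7, 1, 0, 0] sum 8 len 4
[7, 1, 0, 0, 5] sum 13 len 5
[7, 1, 0, 0, 5, 2] sum 15 len 6
[1, 0, 0, 5, 2, 9] sum 17 len 6
[2, 9, 6] sum 17 len 3
[2, 9, 6, 3] sum 20 len 4
[6, 3, 5] sum 14 len 3
[3, 5, 8] sum 16 len 3
Longest length seen: 6.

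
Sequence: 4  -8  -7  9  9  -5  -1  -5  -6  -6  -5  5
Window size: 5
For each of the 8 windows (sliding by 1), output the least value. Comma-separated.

-8, -8, -7, -5, -6, -6, -6, -6

4 -8 -7 9 9 → min -8
-8 -7 9 9 -5 → min -8
-7 9 9 -5 -1 → min -7
9 9 -5 -1 -5 → min -5
9 -5 -1 -5 -6 → min -6
-5 -1 -5 -6 -6 → min -6
-1 -5 -6 -6 -5 → min -6
-5 -6 -6 -5 5 → min -6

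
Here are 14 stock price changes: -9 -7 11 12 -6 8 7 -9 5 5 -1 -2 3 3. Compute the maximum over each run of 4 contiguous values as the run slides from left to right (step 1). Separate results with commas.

12, 12, 12, 12, 8, 8, 7, 5, 5, 5, 3

[-9, -7, 11, 12] → max 12
[-7, 11, 12, -6] → max 12
[11, 12, -6, 8] → max 12
[12, -6, 8, 7] → max 12
[-6, 8, 7, -9] → max 8
[8, 7, -9, 5] → max 8
[7, -9, 5, 5] → max 7
[-9, 5, 5, -1] → max 5
[5, 5, -1, -2] → max 5
[5, -1, -2, 3] → max 5
[-1, -2, 3, 3] → max 3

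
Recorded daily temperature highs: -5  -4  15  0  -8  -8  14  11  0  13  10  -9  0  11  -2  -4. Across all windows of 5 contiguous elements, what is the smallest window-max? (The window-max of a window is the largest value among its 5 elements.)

-5 -4 15 0 -8 → max 15
-4 15 0 -8 -8 → max 15
15 0 -8 -8 14 → max 15
0 -8 -8 14 11 → max 14
-8 -8 14 11 0 → max 14
-8 14 11 0 13 → max 14
14 11 0 13 10 → max 14
11 0 13 10 -9 → max 13
0 13 10 -9 0 → max 13
13 10 -9 0 11 → max 13
10 -9 0 11 -2 → max 11
-9 0 11 -2 -4 → max 11
Smallest of these is 11.

11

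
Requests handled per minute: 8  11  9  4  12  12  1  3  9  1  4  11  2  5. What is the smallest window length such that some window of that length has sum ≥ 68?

9

add 8: running sum 8 < 68
add 11: running sum 19 < 68
add 9: running sum 28 < 68
add 4: running sum 32 < 68
add 12: running sum 44 < 68
add 12: running sum 56 < 68
add 1: running sum 57 < 68
add 3: running sum 60 < 68
end 8: [8, 11, 9, 4, 12, 12, 1, 3, 9] sum 69, len 9
end 9: [8, 11, 9, 4, 12, 12, 1, 3, 9, 1] sum 70, len 10
end 10: [8, 11, 9, 4, 12, 12, 1, 3, 9, 1, 4] sum 74, len 11
end 11: [11, 9, 4, 12, 12, 1, 3, 9, 1, 4, 11] sum 77, len 11
end 12: [9, 4, 12, 12, 1, 3, 9, 1, 4, 11, 2] sum 68, len 11
end 13: [9, 4, 12, 12, 1, 3, 9, 1, 4, 11, 2, 5] sum 73, len 12
Shortest qualifying length: 9.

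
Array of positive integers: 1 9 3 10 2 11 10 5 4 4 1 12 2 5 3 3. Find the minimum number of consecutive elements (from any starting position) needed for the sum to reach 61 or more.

add 1: running sum 1 < 61
add 9: running sum 10 < 61
add 3: running sum 13 < 61
add 10: running sum 23 < 61
add 2: running sum 25 < 61
add 11: running sum 36 < 61
add 10: running sum 46 < 61
add 5: running sum 51 < 61
add 4: running sum 55 < 61
add 4: running sum 59 < 61
add 1: running sum 60 < 61
add 12: shortest ending here [3, 10, 2, 11, 10, 5, 4, 4, 1, 12] sum 62, len 10
add 2: shortest ending here [10, 2, 11, 10, 5, 4, 4, 1, 12, 2] sum 61, len 10
add 5: shortest ending here [10, 2, 11, 10, 5, 4, 4, 1, 12, 2, 5] sum 66, len 11
add 3: shortest ending here [10, 2, 11, 10, 5, 4, 4, 1, 12, 2, 5, 3] sum 69, len 12
add 3: shortest ending here [2, 11, 10, 5, 4, 4, 1, 12, 2, 5, 3, 3] sum 62, len 12
Shortest qualifying length: 10.

10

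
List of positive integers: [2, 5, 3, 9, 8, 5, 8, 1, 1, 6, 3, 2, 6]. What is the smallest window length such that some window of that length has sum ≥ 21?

add 2: running sum 2 < 21
add 5: running sum 7 < 21
add 3: running sum 10 < 21
add 9: running sum 19 < 21
add 8: shortest ending here [5, 3, 9, 8] sum 25, len 4
add 5: shortest ending here [9, 8, 5] sum 22, len 3
add 8: shortest ending here [8, 5, 8] sum 21, len 3
add 1: shortest ending here [8, 5, 8, 1] sum 22, len 4
add 1: shortest ending here [8, 5, 8, 1, 1] sum 23, len 5
add 6: shortest ending here [5, 8, 1, 1, 6] sum 21, len 5
add 3: shortest ending here [5, 8, 1, 1, 6, 3] sum 24, len 6
add 2: shortest ending here [8, 1, 1, 6, 3, 2] sum 21, len 6
add 6: shortest ending here [8, 1, 1, 6, 3, 2, 6] sum 27, len 7
Shortest qualifying length: 3.

3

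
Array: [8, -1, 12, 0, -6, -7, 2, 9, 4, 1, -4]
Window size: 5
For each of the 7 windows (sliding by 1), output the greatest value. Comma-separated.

8 -1 12 0 -6 → max 12
-1 12 0 -6 -7 → max 12
12 0 -6 -7 2 → max 12
0 -6 -7 2 9 → max 9
-6 -7 2 9 4 → max 9
-7 2 9 4 1 → max 9
2 9 4 1 -4 → max 9

12, 12, 12, 9, 9, 9, 9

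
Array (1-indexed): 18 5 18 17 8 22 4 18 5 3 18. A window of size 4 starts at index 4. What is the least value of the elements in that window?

4

Elements at indices 4..7: 17, 8, 22, 4
min(17, 8, 22, 4) = 4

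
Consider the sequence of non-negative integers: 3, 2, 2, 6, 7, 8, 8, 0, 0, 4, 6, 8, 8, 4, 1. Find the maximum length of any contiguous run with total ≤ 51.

[3] sum 3 len 1
[3, 2] sum 5 len 2
[3, 2, 2] sum 7 len 3
[3, 2, 2, 6] sum 13 len 4
[3, 2, 2, 6, 7] sum 20 len 5
[3, 2, 2, 6, 7, 8] sum 28 len 6
[3, 2, 2, 6, 7, 8, 8] sum 36 len 7
[3, 2, 2, 6, 7, 8, 8, 0] sum 36 len 8
[3, 2, 2, 6, 7, 8, 8, 0, 0] sum 36 len 9
[3, 2, 2, 6, 7, 8, 8, 0, 0, 4] sum 40 len 10
[3, 2, 2, 6, 7, 8, 8, 0, 0, 4, 6] sum 46 len 11
[2, 2, 6, 7, 8, 8, 0, 0, 4, 6, 8] sum 51 len 11
[7, 8, 8, 0, 0, 4, 6, 8, 8] sum 49 len 9
[8, 8, 0, 0, 4, 6, 8, 8, 4] sum 46 len 9
[8, 8, 0, 0, 4, 6, 8, 8, 4, 1] sum 47 len 10
Longest length seen: 11.

11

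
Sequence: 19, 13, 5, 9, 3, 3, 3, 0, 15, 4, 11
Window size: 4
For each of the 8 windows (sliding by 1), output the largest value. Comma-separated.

Sliding a size-4 window across the 11 values:
19 13 5 9 → max 19
13 5 9 3 → max 13
5 9 3 3 → max 9
9 3 3 3 → max 9
3 3 3 0 → max 3
3 3 0 15 → max 15
3 0 15 4 → max 15
0 15 4 11 → max 15

19, 13, 9, 9, 3, 15, 15, 15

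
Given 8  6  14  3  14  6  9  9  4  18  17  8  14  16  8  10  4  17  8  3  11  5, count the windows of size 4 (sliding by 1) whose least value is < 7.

15

8 6 14 3 → min 3  < 7 ✓
6 14 3 14 → min 3  < 7 ✓
14 3 14 6 → min 3  < 7 ✓
3 14 6 9 → min 3  < 7 ✓
14 6 9 9 → min 6  < 7 ✓
6 9 9 4 → min 4  < 7 ✓
9 9 4 18 → min 4  < 7 ✓
9 4 18 17 → min 4  < 7 ✓
4 18 17 8 → min 4  < 7 ✓
18 17 8 14 → min 8
17 8 14 16 → min 8
8 14 16 8 → min 8
14 16 8 10 → min 8
16 8 10 4 → min 4  < 7 ✓
8 10 4 17 → min 4  < 7 ✓
10 4 17 8 → min 4  < 7 ✓
4 17 8 3 → min 3  < 7 ✓
17 8 3 11 → min 3  < 7 ✓
8 3 11 5 → min 3  < 7 ✓
15 windows satisfy the condition.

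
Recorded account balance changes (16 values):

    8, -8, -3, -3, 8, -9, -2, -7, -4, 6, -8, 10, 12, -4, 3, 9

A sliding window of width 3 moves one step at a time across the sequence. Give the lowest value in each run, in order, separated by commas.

-8, -8, -3, -9, -9, -9, -7, -7, -8, -8, -8, -4, -4, -4

8 -8 -3 → min -8
-8 -3 -3 → min -8
-3 -3 8 → min -3
-3 8 -9 → min -9
8 -9 -2 → min -9
-9 -2 -7 → min -9
-2 -7 -4 → min -7
-7 -4 6 → min -7
-4 6 -8 → min -8
6 -8 10 → min -8
-8 10 12 → min -8
10 12 -4 → min -4
12 -4 3 → min -4
-4 3 9 → min -4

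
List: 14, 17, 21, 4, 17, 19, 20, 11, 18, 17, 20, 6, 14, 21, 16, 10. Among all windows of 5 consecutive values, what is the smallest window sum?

Each size-5 window and its sum:
[14, 17, 21, 4, 17] → sum 73
[17, 21, 4, 17, 19] → sum 78
[21, 4, 17, 19, 20] → sum 81
[4, 17, 19, 20, 11] → sum 71
[17, 19, 20, 11, 18] → sum 85
[19, 20, 11, 18, 17] → sum 85
[20, 11, 18, 17, 20] → sum 86
[11, 18, 17, 20, 6] → sum 72
[18, 17, 20, 6, 14] → sum 75
[17, 20, 6, 14, 21] → sum 78
[20, 6, 14, 21, 16] → sum 77
[6, 14, 21, 16, 10] → sum 67
Smallest of these is 67.

67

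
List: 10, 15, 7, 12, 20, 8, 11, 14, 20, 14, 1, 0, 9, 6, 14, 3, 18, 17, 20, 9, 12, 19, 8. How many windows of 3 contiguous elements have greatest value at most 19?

(10, 15, 7) → max 15  ≤ 19 ✓
(15, 7, 12) → max 15  ≤ 19 ✓
(7, 12, 20) → max 20
(12, 20, 8) → max 20
(20, 8, 11) → max 20
(8, 11, 14) → max 14  ≤ 19 ✓
(11, 14, 20) → max 20
(14, 20, 14) → max 20
(20, 14, 1) → max 20
(14, 1, 0) → max 14  ≤ 19 ✓
(1, 0, 9) → max 9  ≤ 19 ✓
(0, 9, 6) → max 9  ≤ 19 ✓
(9, 6, 14) → max 14  ≤ 19 ✓
(6, 14, 3) → max 14  ≤ 19 ✓
(14, 3, 18) → max 18  ≤ 19 ✓
(3, 18, 17) → max 18  ≤ 19 ✓
(18, 17, 20) → max 20
(17, 20, 9) → max 20
(20, 9, 12) → max 20
(9, 12, 19) → max 19  ≤ 19 ✓
(12, 19, 8) → max 19  ≤ 19 ✓
12 windows satisfy the condition.

12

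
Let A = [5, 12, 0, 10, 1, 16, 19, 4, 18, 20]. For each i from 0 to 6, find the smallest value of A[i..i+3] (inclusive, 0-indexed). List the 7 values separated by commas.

0, 0, 0, 1, 1, 4, 4

[5, 12, 0, 10] → min 0
[12, 0, 10, 1] → min 0
[0, 10, 1, 16] → min 0
[10, 1, 16, 19] → min 1
[1, 16, 19, 4] → min 1
[16, 19, 4, 18] → min 4
[19, 4, 18, 20] → min 4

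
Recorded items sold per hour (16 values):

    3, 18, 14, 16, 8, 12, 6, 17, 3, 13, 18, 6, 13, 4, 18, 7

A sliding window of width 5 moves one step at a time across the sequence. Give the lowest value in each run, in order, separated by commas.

3, 8, 6, 6, 3, 3, 3, 3, 3, 4, 4, 4

3 18 14 16 8 → min 3
18 14 16 8 12 → min 8
14 16 8 12 6 → min 6
16 8 12 6 17 → min 6
8 12 6 17 3 → min 3
12 6 17 3 13 → min 3
6 17 3 13 18 → min 3
17 3 13 18 6 → min 3
3 13 18 6 13 → min 3
13 18 6 13 4 → min 4
18 6 13 4 18 → min 4
6 13 4 18 7 → min 4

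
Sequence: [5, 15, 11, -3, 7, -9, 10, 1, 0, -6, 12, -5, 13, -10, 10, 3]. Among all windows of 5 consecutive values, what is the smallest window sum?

[5, 15, 11, -3, 7] → sum 35
[15, 11, -3, 7, -9] → sum 21
[11, -3, 7, -9, 10] → sum 16
[-3, 7, -9, 10, 1] → sum 6
[7, -9, 10, 1, 0] → sum 9
[-9, 10, 1, 0, -6] → sum -4
[10, 1, 0, -6, 12] → sum 17
[1, 0, -6, 12, -5] → sum 2
[0, -6, 12, -5, 13] → sum 14
[-6, 12, -5, 13, -10] → sum 4
[12, -5, 13, -10, 10] → sum 20
[-5, 13, -10, 10, 3] → sum 11
Smallest of these is -4.

-4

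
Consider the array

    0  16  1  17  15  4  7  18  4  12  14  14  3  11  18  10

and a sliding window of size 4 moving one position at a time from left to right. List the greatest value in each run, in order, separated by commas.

17, 17, 17, 17, 18, 18, 18, 18, 14, 14, 14, 18, 18

(0, 16, 1, 17) → max 17
(16, 1, 17, 15) → max 17
(1, 17, 15, 4) → max 17
(17, 15, 4, 7) → max 17
(15, 4, 7, 18) → max 18
(4, 7, 18, 4) → max 18
(7, 18, 4, 12) → max 18
(18, 4, 12, 14) → max 18
(4, 12, 14, 14) → max 14
(12, 14, 14, 3) → max 14
(14, 14, 3, 11) → max 14
(14, 3, 11, 18) → max 18
(3, 11, 18, 10) → max 18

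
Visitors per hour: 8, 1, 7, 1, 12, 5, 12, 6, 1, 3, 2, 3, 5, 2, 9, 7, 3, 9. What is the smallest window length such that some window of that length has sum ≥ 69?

13

add 8: running sum 8 < 69
add 1: running sum 9 < 69
add 7: running sum 16 < 69
add 1: running sum 17 < 69
add 12: running sum 29 < 69
add 5: running sum 34 < 69
add 12: running sum 46 < 69
add 6: running sum 52 < 69
add 1: running sum 53 < 69
add 3: running sum 56 < 69
add 2: running sum 58 < 69
add 3: running sum 61 < 69
add 5: running sum 66 < 69
add 2: running sum 68 < 69
add 9: shortest ending here [1, 7, 1, 12, 5, 12, 6, 1, 3, 2, 3, 5, 2, 9] sum 69, len 14
add 7: shortest ending here [7, 1, 12, 5, 12, 6, 1, 3, 2, 3, 5, 2, 9, 7] sum 75, len 14
add 3: shortest ending here [12, 5, 12, 6, 1, 3, 2, 3, 5, 2, 9, 7, 3] sum 70, len 13
add 9: shortest ending here [12, 5, 12, 6, 1, 3, 2, 3, 5, 2, 9, 7, 3, 9] sum 79, len 14
Shortest qualifying length: 13.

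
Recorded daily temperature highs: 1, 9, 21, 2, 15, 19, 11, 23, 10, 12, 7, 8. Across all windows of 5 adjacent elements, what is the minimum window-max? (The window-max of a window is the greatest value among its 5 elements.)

Each size-5 window and its max:
1 9 21 2 15 → max 21
9 21 2 15 19 → max 21
21 2 15 19 11 → max 21
2 15 19 11 23 → max 23
15 19 11 23 10 → max 23
19 11 23 10 12 → max 23
11 23 10 12 7 → max 23
23 10 12 7 8 → max 23
Minimum of these is 21.

21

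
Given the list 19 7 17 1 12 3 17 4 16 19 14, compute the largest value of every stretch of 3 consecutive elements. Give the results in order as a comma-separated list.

19, 17, 17, 12, 17, 17, 17, 19, 19

19 7 17 → max 19
7 17 1 → max 17
17 1 12 → max 17
1 12 3 → max 12
12 3 17 → max 17
3 17 4 → max 17
17 4 16 → max 17
4 16 19 → max 19
16 19 14 → max 19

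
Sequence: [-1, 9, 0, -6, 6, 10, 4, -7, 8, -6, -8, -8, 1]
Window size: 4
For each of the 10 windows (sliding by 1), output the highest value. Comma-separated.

Sliding a size-4 window across the 13 values:
-1 9 0 -6 → max 9
9 0 -6 6 → max 9
0 -6 6 10 → max 10
-6 6 10 4 → max 10
6 10 4 -7 → max 10
10 4 -7 8 → max 10
4 -7 8 -6 → max 8
-7 8 -6 -8 → max 8
8 -6 -8 -8 → max 8
-6 -8 -8 1 → max 1

9, 9, 10, 10, 10, 10, 8, 8, 8, 1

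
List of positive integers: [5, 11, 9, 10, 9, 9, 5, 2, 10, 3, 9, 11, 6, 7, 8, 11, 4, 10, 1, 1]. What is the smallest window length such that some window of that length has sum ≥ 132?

add 5: running sum 5 < 132
add 11: running sum 16 < 132
add 9: running sum 25 < 132
add 10: running sum 35 < 132
add 9: running sum 44 < 132
add 9: running sum 53 < 132
add 5: running sum 58 < 132
add 2: running sum 60 < 132
add 10: running sum 70 < 132
add 3: running sum 73 < 132
add 9: running sum 82 < 132
add 11: running sum 93 < 132
add 6: running sum 99 < 132
add 7: running sum 106 < 132
add 8: running sum 114 < 132
add 11: running sum 125 < 132
add 4: running sum 129 < 132
end 17: [11, 9, 10, 9, 9, 5, 2, 10, 3, 9, 11, 6, 7, 8, 11, 4, 10] sum 134, len 17
end 18: [11, 9, 10, 9, 9, 5, 2, 10, 3, 9, 11, 6, 7, 8, 11, 4, 10, 1] sum 135, len 18
end 19: [11, 9, 10, 9, 9, 5, 2, 10, 3, 9, 11, 6, 7, 8, 11, 4, 10, 1, 1] sum 136, len 19
Shortest qualifying length: 17.

17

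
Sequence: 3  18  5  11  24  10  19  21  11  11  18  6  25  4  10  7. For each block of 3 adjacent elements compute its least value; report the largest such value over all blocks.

11

(3, 18, 5) → min 3
(18, 5, 11) → min 5
(5, 11, 24) → min 5
(11, 24, 10) → min 10
(24, 10, 19) → min 10
(10, 19, 21) → min 10
(19, 21, 11) → min 11
(21, 11, 11) → min 11
(11, 11, 18) → min 11
(11, 18, 6) → min 6
(18, 6, 25) → min 6
(6, 25, 4) → min 4
(25, 4, 10) → min 4
(4, 10, 7) → min 4
Largest of these is 11.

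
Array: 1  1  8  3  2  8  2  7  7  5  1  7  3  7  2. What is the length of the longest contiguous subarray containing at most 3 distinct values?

add 1: window [1] (1 distinct), len 1
add 1: window [1, 1] (1 distinct), len 2
add 8: window [1, 1, 8] (2 distinct), len 3
add 3: window [1, 1, 8, 3] (3 distinct), len 4
add 2: window [8, 3, 2] (3 distinct), len 3
add 8: window [8, 3, 2, 8] (3 distinct), len 4
add 2: window [8, 3, 2, 8, 2] (3 distinct), len 5
add 7: window [2, 8, 2, 7] (3 distinct), len 4
add 7: window [2, 8, 2, 7, 7] (3 distinct), len 5
add 5: window [2, 7, 7, 5] (3 distinct), len 4
add 1: window [7, 7, 5, 1] (3 distinct), len 4
add 7: window [7, 7, 5, 1, 7] (3 distinct), len 5
add 3: window [1, 7, 3] (3 distinct), len 3
add 7: window [1, 7, 3, 7] (3 distinct), len 4
add 2: window [7, 3, 7, 2] (3 distinct), len 4
Longest length with ≤3 distinct: 5.

5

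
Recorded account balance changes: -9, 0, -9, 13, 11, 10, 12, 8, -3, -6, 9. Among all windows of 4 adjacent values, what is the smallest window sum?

-5

[-9, 0, -9, 13] → sum -5
[0, -9, 13, 11] → sum 15
[-9, 13, 11, 10] → sum 25
[13, 11, 10, 12] → sum 46
[11, 10, 12, 8] → sum 41
[10, 12, 8, -3] → sum 27
[12, 8, -3, -6] → sum 11
[8, -3, -6, 9] → sum 8
Smallest of these is -5.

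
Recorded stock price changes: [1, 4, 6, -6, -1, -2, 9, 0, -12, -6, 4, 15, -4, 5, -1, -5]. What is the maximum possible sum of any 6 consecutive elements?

14

[1, 4, 6, -6, -1, -2] → sum 2
[4, 6, -6, -1, -2, 9] → sum 10
[6, -6, -1, -2, 9, 0] → sum 6
[-6, -1, -2, 9, 0, -12] → sum -12
[-1, -2, 9, 0, -12, -6] → sum -12
[-2, 9, 0, -12, -6, 4] → sum -7
[9, 0, -12, -6, 4, 15] → sum 10
[0, -12, -6, 4, 15, -4] → sum -3
[-12, -6, 4, 15, -4, 5] → sum 2
[-6, 4, 15, -4, 5, -1] → sum 13
[4, 15, -4, 5, -1, -5] → sum 14
Maximum of these is 14.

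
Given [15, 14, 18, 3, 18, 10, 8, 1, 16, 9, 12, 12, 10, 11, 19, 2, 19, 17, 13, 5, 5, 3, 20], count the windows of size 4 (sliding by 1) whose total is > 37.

(15, 14, 18, 3) → sum 50  > 37 ✓
(14, 18, 3, 18) → sum 53  > 37 ✓
(18, 3, 18, 10) → sum 49  > 37 ✓
(3, 18, 10, 8) → sum 39  > 37 ✓
(18, 10, 8, 1) → sum 37
(10, 8, 1, 16) → sum 35
(8, 1, 16, 9) → sum 34
(1, 16, 9, 12) → sum 38  > 37 ✓
(16, 9, 12, 12) → sum 49  > 37 ✓
(9, 12, 12, 10) → sum 43  > 37 ✓
(12, 12, 10, 11) → sum 45  > 37 ✓
(12, 10, 11, 19) → sum 52  > 37 ✓
(10, 11, 19, 2) → sum 42  > 37 ✓
(11, 19, 2, 19) → sum 51  > 37 ✓
(19, 2, 19, 17) → sum 57  > 37 ✓
(2, 19, 17, 13) → sum 51  > 37 ✓
(19, 17, 13, 5) → sum 54  > 37 ✓
(17, 13, 5, 5) → sum 40  > 37 ✓
(13, 5, 5, 3) → sum 26
(5, 5, 3, 20) → sum 33
15 windows satisfy the condition.

15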